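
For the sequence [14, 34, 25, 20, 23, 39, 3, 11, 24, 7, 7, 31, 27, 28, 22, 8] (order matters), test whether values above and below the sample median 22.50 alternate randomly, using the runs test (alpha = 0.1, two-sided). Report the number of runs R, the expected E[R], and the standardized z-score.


Step 1: Compute median = 22.50; label A = above, B = below.
Labels in order: BAABAABBABBAAABB  (n_A = 8, n_B = 8)
Step 2: Count runs R = 9.
Step 3: Under H0 (random ordering), E[R] = 2*n_A*n_B/(n_A+n_B) + 1 = 2*8*8/16 + 1 = 9.0000.
        Var[R] = 2*n_A*n_B*(2*n_A*n_B - n_A - n_B) / ((n_A+n_B)^2 * (n_A+n_B-1)) = 14336/3840 = 3.7333.
        SD[R] = 1.9322.
Step 4: R = E[R], so z = 0 with no continuity correction.
Step 5: Two-sided p-value via normal approximation = 2*(1 - Phi(|z|)) = 1.000000.
Step 6: alpha = 0.1. fail to reject H0.

R = 9, z = 0.0000, p = 1.000000, fail to reject H0.


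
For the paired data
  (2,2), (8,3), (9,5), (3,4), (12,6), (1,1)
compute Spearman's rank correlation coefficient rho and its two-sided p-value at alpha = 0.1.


Step 1: Rank x and y separately (midranks; no ties here).
rank(x): 2->2, 8->4, 9->5, 3->3, 12->6, 1->1
rank(y): 2->2, 3->3, 5->5, 4->4, 6->6, 1->1
Step 2: d_i = R_x(i) - R_y(i); compute d_i^2.
  (2-2)^2=0, (4-3)^2=1, (5-5)^2=0, (3-4)^2=1, (6-6)^2=0, (1-1)^2=0
sum(d^2) = 2.
Step 3: rho = 1 - 6*2 / (6*(6^2 - 1)) = 1 - 12/210 = 0.942857.
Step 4: Under H0, t = rho * sqrt((n-2)/(1-rho^2)) = 5.6595 ~ t(4).
Step 5: Two-sided p-value from the t-distribution with 4 df = 0.004805.
Step 6: alpha = 0.1. reject H0.

rho = 0.9429, p = 0.004805, reject H0 at alpha = 0.1.


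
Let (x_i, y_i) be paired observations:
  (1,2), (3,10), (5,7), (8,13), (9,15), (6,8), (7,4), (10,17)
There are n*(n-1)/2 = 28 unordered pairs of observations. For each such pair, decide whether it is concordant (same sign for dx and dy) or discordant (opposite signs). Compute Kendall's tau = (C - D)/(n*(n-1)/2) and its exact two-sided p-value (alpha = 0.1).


Step 1: Enumerate the 28 unordered pairs (i,j) with i<j and classify each by sign(x_j-x_i) * sign(y_j-y_i).
  (1,2):dx=+2,dy=+8->C; (1,3):dx=+4,dy=+5->C; (1,4):dx=+7,dy=+11->C; (1,5):dx=+8,dy=+13->C
  (1,6):dx=+5,dy=+6->C; (1,7):dx=+6,dy=+2->C; (1,8):dx=+9,dy=+15->C; (2,3):dx=+2,dy=-3->D
  (2,4):dx=+5,dy=+3->C; (2,5):dx=+6,dy=+5->C; (2,6):dx=+3,dy=-2->D; (2,7):dx=+4,dy=-6->D
  (2,8):dx=+7,dy=+7->C; (3,4):dx=+3,dy=+6->C; (3,5):dx=+4,dy=+8->C; (3,6):dx=+1,dy=+1->C
  (3,7):dx=+2,dy=-3->D; (3,8):dx=+5,dy=+10->C; (4,5):dx=+1,dy=+2->C; (4,6):dx=-2,dy=-5->C
  (4,7):dx=-1,dy=-9->C; (4,8):dx=+2,dy=+4->C; (5,6):dx=-3,dy=-7->C; (5,7):dx=-2,dy=-11->C
  (5,8):dx=+1,dy=+2->C; (6,7):dx=+1,dy=-4->D; (6,8):dx=+4,dy=+9->C; (7,8):dx=+3,dy=+13->C
Step 2: C = 23, D = 5, total pairs = 28.
Step 3: tau = (C - D)/(n(n-1)/2) = (23 - 5)/28 = 0.642857.
Step 4: Exact two-sided p-value (enumerate n! = 40320 permutations of y under H0): p = 0.031151.
Step 5: alpha = 0.1. reject H0.

tau_b = 0.6429 (C=23, D=5), p = 0.031151, reject H0.


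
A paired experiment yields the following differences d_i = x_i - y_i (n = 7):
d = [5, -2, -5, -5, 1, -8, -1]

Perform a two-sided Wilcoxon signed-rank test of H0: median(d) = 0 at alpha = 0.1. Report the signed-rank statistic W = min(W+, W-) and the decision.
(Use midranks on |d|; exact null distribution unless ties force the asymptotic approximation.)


Step 1: Drop any zero differences (none here) and take |d_i|.
|d| = [5, 2, 5, 5, 1, 8, 1]
Step 2: Midrank |d_i| (ties get averaged ranks).
ranks: |5|->5, |2|->3, |5|->5, |5|->5, |1|->1.5, |8|->7, |1|->1.5
Step 3: Attach original signs; sum ranks with positive sign and with negative sign.
W+ = 5 + 1.5 = 6.5
W- = 3 + 5 + 5 + 7 + 1.5 = 21.5
(Check: W+ + W- = 28 should equal n(n+1)/2 = 28.)
Step 4: Test statistic W = min(W+, W-) = 6.5.
Step 5: Ties in |d|, so use the tie-corrected normal approximation.
        E[W] = n(n+1)/4 = 7*8/4 = 14.
        Tie groups: |d|=1 (t=2), |d|=5 (t=3); sum(t^3 - t) = 30.
        Var[W] = n(n+1)(2n+1)/24 - sum(t^3-t)/48 = 840/24 - 30/48 = 34.375.
        z = (W - E[W]) / sqrt(Var[W]) = (6.5 - 14) / 5.8630 = -1.2792.
        Two-sided p = 2*Phi(z) = 0.200825.
Step 6: alpha = 0.1. fail to reject H0.

W+ = 6.5, W- = 21.5, W = min = 6.5, p = 0.200825, fail to reject H0.


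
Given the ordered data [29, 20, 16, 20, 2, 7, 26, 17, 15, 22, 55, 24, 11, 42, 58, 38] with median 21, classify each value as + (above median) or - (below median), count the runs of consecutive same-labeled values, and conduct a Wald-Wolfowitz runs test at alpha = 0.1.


Step 1: Compute median = 21; label A = above, B = below.
Labels in order: ABBBBBABBAAABAAA  (n_A = 8, n_B = 8)
Step 2: Count runs R = 7.
Step 3: Under H0 (random ordering), E[R] = 2*n_A*n_B/(n_A+n_B) + 1 = 2*8*8/16 + 1 = 9.0000.
        Var[R] = 2*n_A*n_B*(2*n_A*n_B - n_A - n_B) / ((n_A+n_B)^2 * (n_A+n_B-1)) = 14336/3840 = 3.7333.
        SD[R] = 1.9322.
Step 4: Continuity-corrected z = (R + 0.5 - E[R]) / SD[R] = (7 + 0.5 - 9.0000) / 1.9322 = -0.7763.
Step 5: Two-sided p-value via normal approximation = 2*(1 - Phi(|z|)) = 0.437558.
Step 6: alpha = 0.1. fail to reject H0.

R = 7, z = -0.7763, p = 0.437558, fail to reject H0.


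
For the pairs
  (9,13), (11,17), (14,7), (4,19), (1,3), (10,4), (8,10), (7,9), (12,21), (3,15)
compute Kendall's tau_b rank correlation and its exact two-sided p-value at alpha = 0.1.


Step 1: Enumerate the 45 unordered pairs (i,j) with i<j and classify each by sign(x_j-x_i) * sign(y_j-y_i).
  (1,2):dx=+2,dy=+4->C; (1,3):dx=+5,dy=-6->D; (1,4):dx=-5,dy=+6->D; (1,5):dx=-8,dy=-10->C
  (1,6):dx=+1,dy=-9->D; (1,7):dx=-1,dy=-3->C; (1,8):dx=-2,dy=-4->C; (1,9):dx=+3,dy=+8->C
  (1,10):dx=-6,dy=+2->D; (2,3):dx=+3,dy=-10->D; (2,4):dx=-7,dy=+2->D; (2,5):dx=-10,dy=-14->C
  (2,6):dx=-1,dy=-13->C; (2,7):dx=-3,dy=-7->C; (2,8):dx=-4,dy=-8->C; (2,9):dx=+1,dy=+4->C
  (2,10):dx=-8,dy=-2->C; (3,4):dx=-10,dy=+12->D; (3,5):dx=-13,dy=-4->C; (3,6):dx=-4,dy=-3->C
  (3,7):dx=-6,dy=+3->D; (3,8):dx=-7,dy=+2->D; (3,9):dx=-2,dy=+14->D; (3,10):dx=-11,dy=+8->D
  (4,5):dx=-3,dy=-16->C; (4,6):dx=+6,dy=-15->D; (4,7):dx=+4,dy=-9->D; (4,8):dx=+3,dy=-10->D
  (4,9):dx=+8,dy=+2->C; (4,10):dx=-1,dy=-4->C; (5,6):dx=+9,dy=+1->C; (5,7):dx=+7,dy=+7->C
  (5,8):dx=+6,dy=+6->C; (5,9):dx=+11,dy=+18->C; (5,10):dx=+2,dy=+12->C; (6,7):dx=-2,dy=+6->D
  (6,8):dx=-3,dy=+5->D; (6,9):dx=+2,dy=+17->C; (6,10):dx=-7,dy=+11->D; (7,8):dx=-1,dy=-1->C
  (7,9):dx=+4,dy=+11->C; (7,10):dx=-5,dy=+5->D; (8,9):dx=+5,dy=+12->C; (8,10):dx=-4,dy=+6->D
  (9,10):dx=-9,dy=-6->C
Step 2: C = 26, D = 19, total pairs = 45.
Step 3: tau = (C - D)/(n(n-1)/2) = (26 - 19)/45 = 0.155556.
Step 4: Exact two-sided p-value (enumerate n! = 3628800 permutations of y under H0): p = 0.600654.
Step 5: alpha = 0.1. fail to reject H0.

tau_b = 0.1556 (C=26, D=19), p = 0.600654, fail to reject H0.


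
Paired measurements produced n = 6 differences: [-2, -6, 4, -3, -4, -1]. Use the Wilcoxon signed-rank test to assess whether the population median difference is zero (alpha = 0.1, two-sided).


Step 1: Drop any zero differences (none here) and take |d_i|.
|d| = [2, 6, 4, 3, 4, 1]
Step 2: Midrank |d_i| (ties get averaged ranks).
ranks: |2|->2, |6|->6, |4|->4.5, |3|->3, |4|->4.5, |1|->1
Step 3: Attach original signs; sum ranks with positive sign and with negative sign.
W+ = 4.5 = 4.5
W- = 2 + 6 + 3 + 4.5 + 1 = 16.5
(Check: W+ + W- = 21 should equal n(n+1)/2 = 21.)
Step 4: Test statistic W = min(W+, W-) = 4.5.
Step 5: Ties in |d|, so use the tie-corrected normal approximation.
        E[W] = n(n+1)/4 = 6*7/4 = 10.5.
        Tie groups: |d|=4 (t=2); sum(t^3 - t) = 6.
        Var[W] = n(n+1)(2n+1)/24 - sum(t^3-t)/48 = 546/24 - 6/48 = 22.625.
        z = (W - E[W]) / sqrt(Var[W]) = (4.5 - 10.5) / 4.7566 = -1.2614.
        Two-sided p = 2*Phi(z) = 0.207160.
Step 6: alpha = 0.1. fail to reject H0.

W+ = 4.5, W- = 16.5, W = min = 4.5, p = 0.207160, fail to reject H0.


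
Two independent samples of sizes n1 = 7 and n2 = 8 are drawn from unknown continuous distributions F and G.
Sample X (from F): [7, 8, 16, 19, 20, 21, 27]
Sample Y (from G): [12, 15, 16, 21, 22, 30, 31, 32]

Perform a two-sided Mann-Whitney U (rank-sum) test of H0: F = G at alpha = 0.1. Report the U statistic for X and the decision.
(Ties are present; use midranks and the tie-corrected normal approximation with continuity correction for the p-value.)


Step 1: Combine and sort all 15 observations; assign midranks.
sorted (value, group): (7,X), (8,X), (12,Y), (15,Y), (16,X), (16,Y), (19,X), (20,X), (21,X), (21,Y), (22,Y), (27,X), (30,Y), (31,Y), (32,Y)
ranks: 7->1, 8->2, 12->3, 15->4, 16->5.5, 16->5.5, 19->7, 20->8, 21->9.5, 21->9.5, 22->11, 27->12, 30->13, 31->14, 32->15
Step 2: Rank sum for X: R1 = 1 + 2 + 5.5 + 7 + 8 + 9.5 + 12 = 45.
Step 3: U_X = R1 - n1(n1+1)/2 = 45 - 7*8/2 = 45 - 28 = 17.
       U_Y = n1*n2 - U_X = 56 - 17 = 39.
Step 4: Ties are present, so use the tie-corrected normal approximation (with continuity correction) for the p-value.
Step 5: p-value = 0.223485; compare to alpha = 0.1. fail to reject H0.

U_X = 17, p = 0.223485, fail to reject H0 at alpha = 0.1.


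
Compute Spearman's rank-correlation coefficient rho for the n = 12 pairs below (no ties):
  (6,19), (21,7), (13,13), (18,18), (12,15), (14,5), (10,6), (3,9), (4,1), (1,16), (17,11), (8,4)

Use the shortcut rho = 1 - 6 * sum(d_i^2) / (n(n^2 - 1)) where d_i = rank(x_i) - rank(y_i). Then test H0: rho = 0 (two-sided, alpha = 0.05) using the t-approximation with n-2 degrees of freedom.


Step 1: Rank x and y separately (midranks; no ties here).
rank(x): 6->4, 21->12, 13->8, 18->11, 12->7, 14->9, 10->6, 3->2, 4->3, 1->1, 17->10, 8->5
rank(y): 19->12, 7->5, 13->8, 18->11, 15->9, 5->3, 6->4, 9->6, 1->1, 16->10, 11->7, 4->2
Step 2: d_i = R_x(i) - R_y(i); compute d_i^2.
  (4-12)^2=64, (12-5)^2=49, (8-8)^2=0, (11-11)^2=0, (7-9)^2=4, (9-3)^2=36, (6-4)^2=4, (2-6)^2=16, (3-1)^2=4, (1-10)^2=81, (10-7)^2=9, (5-2)^2=9
sum(d^2) = 276.
Step 3: rho = 1 - 6*276 / (12*(12^2 - 1)) = 1 - 1656/1716 = 0.034965.
Step 4: Under H0, t = rho * sqrt((n-2)/(1-rho^2)) = 0.1106 ~ t(10).
Step 5: Two-sided p-value from the t-distribution with 10 df = 0.914093.
Step 6: alpha = 0.05. fail to reject H0.

rho = 0.0350, p = 0.914093, fail to reject H0 at alpha = 0.05.


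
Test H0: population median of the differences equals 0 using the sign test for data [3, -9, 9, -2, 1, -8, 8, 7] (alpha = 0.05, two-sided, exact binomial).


Step 1: Discard zero differences. Original n = 8; n_eff = number of nonzero differences = 8.
Nonzero differences (with sign): +3, -9, +9, -2, +1, -8, +8, +7
Step 2: Count signs: positive = 5, negative = 3.
Step 3: Under H0: P(positive) = 0.5, so the number of positives S ~ Bin(8, 0.5).
Step 4: Two-sided exact p-value = sum of Bin(8,0.5) probabilities at or below the observed probability = 0.726562.
Step 5: alpha = 0.05. fail to reject H0.

n_eff = 8, pos = 5, neg = 3, p = 0.726562, fail to reject H0.


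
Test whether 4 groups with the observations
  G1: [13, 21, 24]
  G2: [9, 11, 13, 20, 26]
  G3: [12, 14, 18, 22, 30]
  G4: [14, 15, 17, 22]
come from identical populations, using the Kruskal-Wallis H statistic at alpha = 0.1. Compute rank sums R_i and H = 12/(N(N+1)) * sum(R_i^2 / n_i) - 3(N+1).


Step 1: Combine all N = 17 observations and assign midranks.
sorted (value, group, rank): (9,G2,1), (11,G2,2), (12,G3,3), (13,G1,4.5), (13,G2,4.5), (14,G3,6.5), (14,G4,6.5), (15,G4,8), (17,G4,9), (18,G3,10), (20,G2,11), (21,G1,12), (22,G3,13.5), (22,G4,13.5), (24,G1,15), (26,G2,16), (30,G3,17)
Step 2: Sum ranks within each group.
R_1 = 31.5 (n_1 = 3)
R_2 = 34.5 (n_2 = 5)
R_3 = 50 (n_3 = 5)
R_4 = 37 (n_4 = 4)
Step 3: H = 12/(N(N+1)) * sum(R_i^2/n_i) - 3(N+1)
     = 12/(17*18) * (31.5^2/3 + 34.5^2/5 + 50^2/5 + 37^2/4) - 3*18
     = 0.039216 * 1411.05 - 54
     = 1.335294.
Step 4: Ties present; correction factor C = 1 - 18/(17^3 - 17) = 0.996324. Corrected H = 1.335294 / 0.996324 = 1.340221.
Step 5: Under H0, H ~ chi^2(3); p-value = 0.719605.
Step 6: alpha = 0.1. fail to reject H0.

H = 1.3402, df = 3, p = 0.719605, fail to reject H0.


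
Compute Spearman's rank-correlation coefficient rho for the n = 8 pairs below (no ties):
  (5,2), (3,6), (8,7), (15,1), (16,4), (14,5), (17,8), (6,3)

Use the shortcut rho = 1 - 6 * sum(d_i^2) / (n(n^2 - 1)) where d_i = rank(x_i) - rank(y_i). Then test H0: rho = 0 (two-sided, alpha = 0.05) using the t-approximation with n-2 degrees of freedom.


Step 1: Rank x and y separately (midranks; no ties here).
rank(x): 5->2, 3->1, 8->4, 15->6, 16->7, 14->5, 17->8, 6->3
rank(y): 2->2, 6->6, 7->7, 1->1, 4->4, 5->5, 8->8, 3->3
Step 2: d_i = R_x(i) - R_y(i); compute d_i^2.
  (2-2)^2=0, (1-6)^2=25, (4-7)^2=9, (6-1)^2=25, (7-4)^2=9, (5-5)^2=0, (8-8)^2=0, (3-3)^2=0
sum(d^2) = 68.
Step 3: rho = 1 - 6*68 / (8*(8^2 - 1)) = 1 - 408/504 = 0.190476.
Step 4: Under H0, t = rho * sqrt((n-2)/(1-rho^2)) = 0.4753 ~ t(6).
Step 5: Two-sided p-value from the t-distribution with 6 df = 0.651401.
Step 6: alpha = 0.05. fail to reject H0.

rho = 0.1905, p = 0.651401, fail to reject H0 at alpha = 0.05.


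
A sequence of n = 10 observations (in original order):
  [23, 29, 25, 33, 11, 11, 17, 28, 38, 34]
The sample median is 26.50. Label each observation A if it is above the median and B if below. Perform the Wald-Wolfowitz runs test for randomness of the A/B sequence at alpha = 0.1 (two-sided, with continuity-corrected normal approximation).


Step 1: Compute median = 26.50; label A = above, B = below.
Labels in order: BABABBBAAA  (n_A = 5, n_B = 5)
Step 2: Count runs R = 6.
Step 3: Under H0 (random ordering), E[R] = 2*n_A*n_B/(n_A+n_B) + 1 = 2*5*5/10 + 1 = 6.0000.
        Var[R] = 2*n_A*n_B*(2*n_A*n_B - n_A - n_B) / ((n_A+n_B)^2 * (n_A+n_B-1)) = 2000/900 = 2.2222.
        SD[R] = 1.4907.
Step 4: R = E[R], so z = 0 with no continuity correction.
Step 5: Two-sided p-value via normal approximation = 2*(1 - Phi(|z|)) = 1.000000.
Step 6: alpha = 0.1. fail to reject H0.

R = 6, z = 0.0000, p = 1.000000, fail to reject H0.


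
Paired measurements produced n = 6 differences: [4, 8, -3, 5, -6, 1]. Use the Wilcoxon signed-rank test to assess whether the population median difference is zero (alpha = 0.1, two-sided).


Step 1: Drop any zero differences (none here) and take |d_i|.
|d| = [4, 8, 3, 5, 6, 1]
Step 2: Midrank |d_i| (ties get averaged ranks).
ranks: |4|->3, |8|->6, |3|->2, |5|->4, |6|->5, |1|->1
Step 3: Attach original signs; sum ranks with positive sign and with negative sign.
W+ = 3 + 6 + 4 + 1 = 14
W- = 2 + 5 = 7
(Check: W+ + W- = 21 should equal n(n+1)/2 = 21.)
Step 4: Test statistic W = min(W+, W-) = 7.
Step 5: No ties, so the exact null distribution over the 2^6 = 64 sign assignments gives the two-sided p-value = 0.562500.
Step 6: alpha = 0.1. fail to reject H0.

W+ = 14, W- = 7, W = min = 7, p = 0.562500, fail to reject H0.


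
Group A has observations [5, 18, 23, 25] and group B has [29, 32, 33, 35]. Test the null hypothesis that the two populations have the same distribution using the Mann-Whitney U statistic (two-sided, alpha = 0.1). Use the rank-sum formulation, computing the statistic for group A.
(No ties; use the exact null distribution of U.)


Step 1: Combine and sort all 8 observations; assign midranks.
sorted (value, group): (5,X), (18,X), (23,X), (25,X), (29,Y), (32,Y), (33,Y), (35,Y)
ranks: 5->1, 18->2, 23->3, 25->4, 29->5, 32->6, 33->7, 35->8
Step 2: Rank sum for X: R1 = 1 + 2 + 3 + 4 = 10.
Step 3: U_X = R1 - n1(n1+1)/2 = 10 - 4*5/2 = 10 - 10 = 0.
       U_Y = n1*n2 - U_X = 16 - 0 = 16.
Step 4: No ties, so the exact null distribution of U (based on enumerating the C(8,4) = 70 equally likely rank assignments) gives the two-sided p-value.
Step 5: p-value = 0.028571; compare to alpha = 0.1. reject H0.

U_X = 0, p = 0.028571, reject H0 at alpha = 0.1.


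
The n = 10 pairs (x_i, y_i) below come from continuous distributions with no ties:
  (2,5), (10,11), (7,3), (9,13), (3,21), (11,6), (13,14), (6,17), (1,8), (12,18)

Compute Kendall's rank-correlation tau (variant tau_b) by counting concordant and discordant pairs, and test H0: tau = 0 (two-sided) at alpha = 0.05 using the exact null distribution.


Step 1: Enumerate the 45 unordered pairs (i,j) with i<j and classify each by sign(x_j-x_i) * sign(y_j-y_i).
  (1,2):dx=+8,dy=+6->C; (1,3):dx=+5,dy=-2->D; (1,4):dx=+7,dy=+8->C; (1,5):dx=+1,dy=+16->C
  (1,6):dx=+9,dy=+1->C; (1,7):dx=+11,dy=+9->C; (1,8):dx=+4,dy=+12->C; (1,9):dx=-1,dy=+3->D
  (1,10):dx=+10,dy=+13->C; (2,3):dx=-3,dy=-8->C; (2,4):dx=-1,dy=+2->D; (2,5):dx=-7,dy=+10->D
  (2,6):dx=+1,dy=-5->D; (2,7):dx=+3,dy=+3->C; (2,8):dx=-4,dy=+6->D; (2,9):dx=-9,dy=-3->C
  (2,10):dx=+2,dy=+7->C; (3,4):dx=+2,dy=+10->C; (3,5):dx=-4,dy=+18->D; (3,6):dx=+4,dy=+3->C
  (3,7):dx=+6,dy=+11->C; (3,8):dx=-1,dy=+14->D; (3,9):dx=-6,dy=+5->D; (3,10):dx=+5,dy=+15->C
  (4,5):dx=-6,dy=+8->D; (4,6):dx=+2,dy=-7->D; (4,7):dx=+4,dy=+1->C; (4,8):dx=-3,dy=+4->D
  (4,9):dx=-8,dy=-5->C; (4,10):dx=+3,dy=+5->C; (5,6):dx=+8,dy=-15->D; (5,7):dx=+10,dy=-7->D
  (5,8):dx=+3,dy=-4->D; (5,9):dx=-2,dy=-13->C; (5,10):dx=+9,dy=-3->D; (6,7):dx=+2,dy=+8->C
  (6,8):dx=-5,dy=+11->D; (6,9):dx=-10,dy=+2->D; (6,10):dx=+1,dy=+12->C; (7,8):dx=-7,dy=+3->D
  (7,9):dx=-12,dy=-6->C; (7,10):dx=-1,dy=+4->D; (8,9):dx=-5,dy=-9->C; (8,10):dx=+6,dy=+1->C
  (9,10):dx=+11,dy=+10->C
Step 2: C = 25, D = 20, total pairs = 45.
Step 3: tau = (C - D)/(n(n-1)/2) = (25 - 20)/45 = 0.111111.
Step 4: Exact two-sided p-value (enumerate n! = 3628800 permutations of y under H0): p = 0.727490.
Step 5: alpha = 0.05. fail to reject H0.

tau_b = 0.1111 (C=25, D=20), p = 0.727490, fail to reject H0.


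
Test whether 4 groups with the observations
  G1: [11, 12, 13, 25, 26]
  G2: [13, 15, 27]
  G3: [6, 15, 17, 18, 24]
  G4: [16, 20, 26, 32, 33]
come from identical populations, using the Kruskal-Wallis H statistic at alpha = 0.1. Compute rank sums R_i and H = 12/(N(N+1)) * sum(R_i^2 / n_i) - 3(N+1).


Step 1: Combine all N = 18 observations and assign midranks.
sorted (value, group, rank): (6,G3,1), (11,G1,2), (12,G1,3), (13,G1,4.5), (13,G2,4.5), (15,G2,6.5), (15,G3,6.5), (16,G4,8), (17,G3,9), (18,G3,10), (20,G4,11), (24,G3,12), (25,G1,13), (26,G1,14.5), (26,G4,14.5), (27,G2,16), (32,G4,17), (33,G4,18)
Step 2: Sum ranks within each group.
R_1 = 37 (n_1 = 5)
R_2 = 27 (n_2 = 3)
R_3 = 38.5 (n_3 = 5)
R_4 = 68.5 (n_4 = 5)
Step 3: H = 12/(N(N+1)) * sum(R_i^2/n_i) - 3(N+1)
     = 12/(18*19) * (37^2/5 + 27^2/3 + 38.5^2/5 + 68.5^2/5) - 3*19
     = 0.035088 * 1751.7 - 57
     = 4.463158.
Step 4: Ties present; correction factor C = 1 - 18/(18^3 - 18) = 0.996904. Corrected H = 4.463158 / 0.996904 = 4.477019.
Step 5: Under H0, H ~ chi^2(3); p-value = 0.214349.
Step 6: alpha = 0.1. fail to reject H0.

H = 4.4770, df = 3, p = 0.214349, fail to reject H0.


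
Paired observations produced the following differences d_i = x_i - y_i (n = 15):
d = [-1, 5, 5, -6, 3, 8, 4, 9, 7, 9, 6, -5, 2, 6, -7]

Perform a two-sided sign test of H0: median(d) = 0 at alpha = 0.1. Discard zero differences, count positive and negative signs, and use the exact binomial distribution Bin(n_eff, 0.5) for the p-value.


Step 1: Discard zero differences. Original n = 15; n_eff = number of nonzero differences = 15.
Nonzero differences (with sign): -1, +5, +5, -6, +3, +8, +4, +9, +7, +9, +6, -5, +2, +6, -7
Step 2: Count signs: positive = 11, negative = 4.
Step 3: Under H0: P(positive) = 0.5, so the number of positives S ~ Bin(15, 0.5).
Step 4: Two-sided exact p-value = sum of Bin(15,0.5) probabilities at or below the observed probability = 0.118469.
Step 5: alpha = 0.1. fail to reject H0.

n_eff = 15, pos = 11, neg = 4, p = 0.118469, fail to reject H0.


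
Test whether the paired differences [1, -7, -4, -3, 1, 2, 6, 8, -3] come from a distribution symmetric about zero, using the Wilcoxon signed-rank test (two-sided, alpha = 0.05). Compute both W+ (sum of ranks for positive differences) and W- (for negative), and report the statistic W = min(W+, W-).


Step 1: Drop any zero differences (none here) and take |d_i|.
|d| = [1, 7, 4, 3, 1, 2, 6, 8, 3]
Step 2: Midrank |d_i| (ties get averaged ranks).
ranks: |1|->1.5, |7|->8, |4|->6, |3|->4.5, |1|->1.5, |2|->3, |6|->7, |8|->9, |3|->4.5
Step 3: Attach original signs; sum ranks with positive sign and with negative sign.
W+ = 1.5 + 1.5 + 3 + 7 + 9 = 22
W- = 8 + 6 + 4.5 + 4.5 = 23
(Check: W+ + W- = 45 should equal n(n+1)/2 = 45.)
Step 4: Test statistic W = min(W+, W-) = 22.
Step 5: Ties in |d|, so use the tie-corrected normal approximation.
        E[W] = n(n+1)/4 = 9*10/4 = 22.5.
        Tie groups: |d|=1 (t=2), |d|=3 (t=2); sum(t^3 - t) = 12.
        Var[W] = n(n+1)(2n+1)/24 - sum(t^3-t)/48 = 1710/24 - 12/48 = 71.
        z = (W - E[W]) / sqrt(Var[W]) = (22 - 22.5) / 8.4261 = -0.0593.
        Two-sided p = 2*Phi(z) = 0.952682.
Step 6: alpha = 0.05. fail to reject H0.

W+ = 22, W- = 23, W = min = 22, p = 0.952682, fail to reject H0.


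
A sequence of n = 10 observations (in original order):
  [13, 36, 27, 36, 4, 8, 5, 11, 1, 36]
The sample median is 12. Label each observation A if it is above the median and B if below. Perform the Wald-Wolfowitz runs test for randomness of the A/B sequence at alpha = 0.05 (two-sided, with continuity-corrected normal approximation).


Step 1: Compute median = 12; label A = above, B = below.
Labels in order: AAAABBBBBA  (n_A = 5, n_B = 5)
Step 2: Count runs R = 3.
Step 3: Under H0 (random ordering), E[R] = 2*n_A*n_B/(n_A+n_B) + 1 = 2*5*5/10 + 1 = 6.0000.
        Var[R] = 2*n_A*n_B*(2*n_A*n_B - n_A - n_B) / ((n_A+n_B)^2 * (n_A+n_B-1)) = 2000/900 = 2.2222.
        SD[R] = 1.4907.
Step 4: Continuity-corrected z = (R + 0.5 - E[R]) / SD[R] = (3 + 0.5 - 6.0000) / 1.4907 = -1.6771.
Step 5: Two-sided p-value via normal approximation = 2*(1 - Phi(|z|)) = 0.093533.
Step 6: alpha = 0.05. fail to reject H0.

R = 3, z = -1.6771, p = 0.093533, fail to reject H0.


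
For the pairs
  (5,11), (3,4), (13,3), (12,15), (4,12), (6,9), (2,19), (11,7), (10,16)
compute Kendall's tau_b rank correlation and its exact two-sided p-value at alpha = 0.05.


Step 1: Enumerate the 36 unordered pairs (i,j) with i<j and classify each by sign(x_j-x_i) * sign(y_j-y_i).
  (1,2):dx=-2,dy=-7->C; (1,3):dx=+8,dy=-8->D; (1,4):dx=+7,dy=+4->C; (1,5):dx=-1,dy=+1->D
  (1,6):dx=+1,dy=-2->D; (1,7):dx=-3,dy=+8->D; (1,8):dx=+6,dy=-4->D; (1,9):dx=+5,dy=+5->C
  (2,3):dx=+10,dy=-1->D; (2,4):dx=+9,dy=+11->C; (2,5):dx=+1,dy=+8->C; (2,6):dx=+3,dy=+5->C
  (2,7):dx=-1,dy=+15->D; (2,8):dx=+8,dy=+3->C; (2,9):dx=+7,dy=+12->C; (3,4):dx=-1,dy=+12->D
  (3,5):dx=-9,dy=+9->D; (3,6):dx=-7,dy=+6->D; (3,7):dx=-11,dy=+16->D; (3,8):dx=-2,dy=+4->D
  (3,9):dx=-3,dy=+13->D; (4,5):dx=-8,dy=-3->C; (4,6):dx=-6,dy=-6->C; (4,7):dx=-10,dy=+4->D
  (4,8):dx=-1,dy=-8->C; (4,9):dx=-2,dy=+1->D; (5,6):dx=+2,dy=-3->D; (5,7):dx=-2,dy=+7->D
  (5,8):dx=+7,dy=-5->D; (5,9):dx=+6,dy=+4->C; (6,7):dx=-4,dy=+10->D; (6,8):dx=+5,dy=-2->D
  (6,9):dx=+4,dy=+7->C; (7,8):dx=+9,dy=-12->D; (7,9):dx=+8,dy=-3->D; (8,9):dx=-1,dy=+9->D
Step 2: C = 13, D = 23, total pairs = 36.
Step 3: tau = (C - D)/(n(n-1)/2) = (13 - 23)/36 = -0.277778.
Step 4: Exact two-sided p-value (enumerate n! = 362880 permutations of y under H0): p = 0.358488.
Step 5: alpha = 0.05. fail to reject H0.

tau_b = -0.2778 (C=13, D=23), p = 0.358488, fail to reject H0.


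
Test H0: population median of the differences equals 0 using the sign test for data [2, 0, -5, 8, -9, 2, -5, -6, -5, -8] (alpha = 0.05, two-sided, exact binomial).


Step 1: Discard zero differences. Original n = 10; n_eff = number of nonzero differences = 9.
Nonzero differences (with sign): +2, -5, +8, -9, +2, -5, -6, -5, -8
Step 2: Count signs: positive = 3, negative = 6.
Step 3: Under H0: P(positive) = 0.5, so the number of positives S ~ Bin(9, 0.5).
Step 4: Two-sided exact p-value = sum of Bin(9,0.5) probabilities at or below the observed probability = 0.507812.
Step 5: alpha = 0.05. fail to reject H0.

n_eff = 9, pos = 3, neg = 6, p = 0.507812, fail to reject H0.


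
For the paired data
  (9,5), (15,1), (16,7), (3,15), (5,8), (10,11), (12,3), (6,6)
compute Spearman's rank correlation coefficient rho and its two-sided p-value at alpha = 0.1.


Step 1: Rank x and y separately (midranks; no ties here).
rank(x): 9->4, 15->7, 16->8, 3->1, 5->2, 10->5, 12->6, 6->3
rank(y): 5->3, 1->1, 7->5, 15->8, 8->6, 11->7, 3->2, 6->4
Step 2: d_i = R_x(i) - R_y(i); compute d_i^2.
  (4-3)^2=1, (7-1)^2=36, (8-5)^2=9, (1-8)^2=49, (2-6)^2=16, (5-7)^2=4, (6-2)^2=16, (3-4)^2=1
sum(d^2) = 132.
Step 3: rho = 1 - 6*132 / (8*(8^2 - 1)) = 1 - 792/504 = -0.571429.
Step 4: Under H0, t = rho * sqrt((n-2)/(1-rho^2)) = -1.7056 ~ t(6).
Step 5: Two-sided p-value from the t-distribution with 6 df = 0.138960.
Step 6: alpha = 0.1. fail to reject H0.

rho = -0.5714, p = 0.138960, fail to reject H0 at alpha = 0.1.


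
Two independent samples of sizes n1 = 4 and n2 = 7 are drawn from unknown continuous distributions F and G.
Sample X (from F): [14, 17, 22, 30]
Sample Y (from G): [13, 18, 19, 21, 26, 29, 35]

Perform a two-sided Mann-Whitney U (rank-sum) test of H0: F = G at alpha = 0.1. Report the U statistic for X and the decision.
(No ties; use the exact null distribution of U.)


Step 1: Combine and sort all 11 observations; assign midranks.
sorted (value, group): (13,Y), (14,X), (17,X), (18,Y), (19,Y), (21,Y), (22,X), (26,Y), (29,Y), (30,X), (35,Y)
ranks: 13->1, 14->2, 17->3, 18->4, 19->5, 21->6, 22->7, 26->8, 29->9, 30->10, 35->11
Step 2: Rank sum for X: R1 = 2 + 3 + 7 + 10 = 22.
Step 3: U_X = R1 - n1(n1+1)/2 = 22 - 4*5/2 = 22 - 10 = 12.
       U_Y = n1*n2 - U_X = 28 - 12 = 16.
Step 4: No ties, so the exact null distribution of U (based on enumerating the C(11,4) = 330 equally likely rank assignments) gives the two-sided p-value.
Step 5: p-value = 0.787879; compare to alpha = 0.1. fail to reject H0.

U_X = 12, p = 0.787879, fail to reject H0 at alpha = 0.1.


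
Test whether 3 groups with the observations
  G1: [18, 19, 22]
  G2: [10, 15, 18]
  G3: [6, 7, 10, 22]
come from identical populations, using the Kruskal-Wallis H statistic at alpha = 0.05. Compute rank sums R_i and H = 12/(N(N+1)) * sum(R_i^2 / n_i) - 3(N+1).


Step 1: Combine all N = 10 observations and assign midranks.
sorted (value, group, rank): (6,G3,1), (7,G3,2), (10,G2,3.5), (10,G3,3.5), (15,G2,5), (18,G1,6.5), (18,G2,6.5), (19,G1,8), (22,G1,9.5), (22,G3,9.5)
Step 2: Sum ranks within each group.
R_1 = 24 (n_1 = 3)
R_2 = 15 (n_2 = 3)
R_3 = 16 (n_3 = 4)
Step 3: H = 12/(N(N+1)) * sum(R_i^2/n_i) - 3(N+1)
     = 12/(10*11) * (24^2/3 + 15^2/3 + 16^2/4) - 3*11
     = 0.109091 * 331 - 33
     = 3.109091.
Step 4: Ties present; correction factor C = 1 - 18/(10^3 - 10) = 0.981818. Corrected H = 3.109091 / 0.981818 = 3.166667.
Step 5: Under H0, H ~ chi^2(2); p-value = 0.205290.
Step 6: alpha = 0.05. fail to reject H0.

H = 3.1667, df = 2, p = 0.205290, fail to reject H0.


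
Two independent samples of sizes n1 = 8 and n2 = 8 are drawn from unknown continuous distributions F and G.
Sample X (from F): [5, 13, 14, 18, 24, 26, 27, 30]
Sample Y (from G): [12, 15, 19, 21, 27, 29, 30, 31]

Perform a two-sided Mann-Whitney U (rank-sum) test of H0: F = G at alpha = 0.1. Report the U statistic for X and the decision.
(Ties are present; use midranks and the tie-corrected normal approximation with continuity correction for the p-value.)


Step 1: Combine and sort all 16 observations; assign midranks.
sorted (value, group): (5,X), (12,Y), (13,X), (14,X), (15,Y), (18,X), (19,Y), (21,Y), (24,X), (26,X), (27,X), (27,Y), (29,Y), (30,X), (30,Y), (31,Y)
ranks: 5->1, 12->2, 13->3, 14->4, 15->5, 18->6, 19->7, 21->8, 24->9, 26->10, 27->11.5, 27->11.5, 29->13, 30->14.5, 30->14.5, 31->16
Step 2: Rank sum for X: R1 = 1 + 3 + 4 + 6 + 9 + 10 + 11.5 + 14.5 = 59.
Step 3: U_X = R1 - n1(n1+1)/2 = 59 - 8*9/2 = 59 - 36 = 23.
       U_Y = n1*n2 - U_X = 64 - 23 = 41.
Step 4: Ties are present, so use the tie-corrected normal approximation (with continuity correction) for the p-value.
Step 5: p-value = 0.371325; compare to alpha = 0.1. fail to reject H0.

U_X = 23, p = 0.371325, fail to reject H0 at alpha = 0.1.


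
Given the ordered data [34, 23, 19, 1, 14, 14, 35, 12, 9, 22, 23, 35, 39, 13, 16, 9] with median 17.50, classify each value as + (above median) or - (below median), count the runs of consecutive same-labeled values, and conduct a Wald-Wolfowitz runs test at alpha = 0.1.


Step 1: Compute median = 17.50; label A = above, B = below.
Labels in order: AAABBBABBAAAABBB  (n_A = 8, n_B = 8)
Step 2: Count runs R = 6.
Step 3: Under H0 (random ordering), E[R] = 2*n_A*n_B/(n_A+n_B) + 1 = 2*8*8/16 + 1 = 9.0000.
        Var[R] = 2*n_A*n_B*(2*n_A*n_B - n_A - n_B) / ((n_A+n_B)^2 * (n_A+n_B-1)) = 14336/3840 = 3.7333.
        SD[R] = 1.9322.
Step 4: Continuity-corrected z = (R + 0.5 - E[R]) / SD[R] = (6 + 0.5 - 9.0000) / 1.9322 = -1.2939.
Step 5: Two-sided p-value via normal approximation = 2*(1 - Phi(|z|)) = 0.195709.
Step 6: alpha = 0.1. fail to reject H0.

R = 6, z = -1.2939, p = 0.195709, fail to reject H0.


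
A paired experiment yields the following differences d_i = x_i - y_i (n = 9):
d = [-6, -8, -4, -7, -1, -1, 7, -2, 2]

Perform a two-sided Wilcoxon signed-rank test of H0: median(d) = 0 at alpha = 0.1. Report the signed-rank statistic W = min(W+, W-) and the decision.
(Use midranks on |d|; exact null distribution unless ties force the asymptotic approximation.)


Step 1: Drop any zero differences (none here) and take |d_i|.
|d| = [6, 8, 4, 7, 1, 1, 7, 2, 2]
Step 2: Midrank |d_i| (ties get averaged ranks).
ranks: |6|->6, |8|->9, |4|->5, |7|->7.5, |1|->1.5, |1|->1.5, |7|->7.5, |2|->3.5, |2|->3.5
Step 3: Attach original signs; sum ranks with positive sign and with negative sign.
W+ = 7.5 + 3.5 = 11
W- = 6 + 9 + 5 + 7.5 + 1.5 + 1.5 + 3.5 = 34
(Check: W+ + W- = 45 should equal n(n+1)/2 = 45.)
Step 4: Test statistic W = min(W+, W-) = 11.
Step 5: Ties in |d|, so use the tie-corrected normal approximation.
        E[W] = n(n+1)/4 = 9*10/4 = 22.5.
        Tie groups: |d|=1 (t=2), |d|=2 (t=2), |d|=7 (t=2); sum(t^3 - t) = 18.
        Var[W] = n(n+1)(2n+1)/24 - sum(t^3-t)/48 = 1710/24 - 18/48 = 70.875.
        z = (W - E[W]) / sqrt(Var[W]) = (11 - 22.5) / 8.4187 = -1.3660.
        Two-sided p = 2*Phi(z) = 0.171938.
Step 6: alpha = 0.1. fail to reject H0.

W+ = 11, W- = 34, W = min = 11, p = 0.171938, fail to reject H0.


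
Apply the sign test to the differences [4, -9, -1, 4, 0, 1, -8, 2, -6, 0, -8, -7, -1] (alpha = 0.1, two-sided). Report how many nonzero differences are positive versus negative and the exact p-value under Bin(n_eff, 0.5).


Step 1: Discard zero differences. Original n = 13; n_eff = number of nonzero differences = 11.
Nonzero differences (with sign): +4, -9, -1, +4, +1, -8, +2, -6, -8, -7, -1
Step 2: Count signs: positive = 4, negative = 7.
Step 3: Under H0: P(positive) = 0.5, so the number of positives S ~ Bin(11, 0.5).
Step 4: Two-sided exact p-value = sum of Bin(11,0.5) probabilities at or below the observed probability = 0.548828.
Step 5: alpha = 0.1. fail to reject H0.

n_eff = 11, pos = 4, neg = 7, p = 0.548828, fail to reject H0.


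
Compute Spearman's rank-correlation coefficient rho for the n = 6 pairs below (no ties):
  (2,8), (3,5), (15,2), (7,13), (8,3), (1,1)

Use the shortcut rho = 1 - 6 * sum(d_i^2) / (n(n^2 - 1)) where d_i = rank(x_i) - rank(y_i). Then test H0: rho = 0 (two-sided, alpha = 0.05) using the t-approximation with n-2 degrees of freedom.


Step 1: Rank x and y separately (midranks; no ties here).
rank(x): 2->2, 3->3, 15->6, 7->4, 8->5, 1->1
rank(y): 8->5, 5->4, 2->2, 13->6, 3->3, 1->1
Step 2: d_i = R_x(i) - R_y(i); compute d_i^2.
  (2-5)^2=9, (3-4)^2=1, (6-2)^2=16, (4-6)^2=4, (5-3)^2=4, (1-1)^2=0
sum(d^2) = 34.
Step 3: rho = 1 - 6*34 / (6*(6^2 - 1)) = 1 - 204/210 = 0.028571.
Step 4: Under H0, t = rho * sqrt((n-2)/(1-rho^2)) = 0.0572 ~ t(4).
Step 5: Two-sided p-value from the t-distribution with 4 df = 0.957155.
Step 6: alpha = 0.05. fail to reject H0.

rho = 0.0286, p = 0.957155, fail to reject H0 at alpha = 0.05.


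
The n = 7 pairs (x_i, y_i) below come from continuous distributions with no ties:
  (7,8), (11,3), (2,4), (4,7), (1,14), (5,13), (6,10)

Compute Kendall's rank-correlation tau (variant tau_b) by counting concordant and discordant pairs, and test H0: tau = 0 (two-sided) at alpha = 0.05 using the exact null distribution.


Step 1: Enumerate the 21 unordered pairs (i,j) with i<j and classify each by sign(x_j-x_i) * sign(y_j-y_i).
  (1,2):dx=+4,dy=-5->D; (1,3):dx=-5,dy=-4->C; (1,4):dx=-3,dy=-1->C; (1,5):dx=-6,dy=+6->D
  (1,6):dx=-2,dy=+5->D; (1,7):dx=-1,dy=+2->D; (2,3):dx=-9,dy=+1->D; (2,4):dx=-7,dy=+4->D
  (2,5):dx=-10,dy=+11->D; (2,6):dx=-6,dy=+10->D; (2,7):dx=-5,dy=+7->D; (3,4):dx=+2,dy=+3->C
  (3,5):dx=-1,dy=+10->D; (3,6):dx=+3,dy=+9->C; (3,7):dx=+4,dy=+6->C; (4,5):dx=-3,dy=+7->D
  (4,6):dx=+1,dy=+6->C; (4,7):dx=+2,dy=+3->C; (5,6):dx=+4,dy=-1->D; (5,7):dx=+5,dy=-4->D
  (6,7):dx=+1,dy=-3->D
Step 2: C = 7, D = 14, total pairs = 21.
Step 3: tau = (C - D)/(n(n-1)/2) = (7 - 14)/21 = -0.333333.
Step 4: Exact two-sided p-value (enumerate n! = 5040 permutations of y under H0): p = 0.381349.
Step 5: alpha = 0.05. fail to reject H0.

tau_b = -0.3333 (C=7, D=14), p = 0.381349, fail to reject H0.


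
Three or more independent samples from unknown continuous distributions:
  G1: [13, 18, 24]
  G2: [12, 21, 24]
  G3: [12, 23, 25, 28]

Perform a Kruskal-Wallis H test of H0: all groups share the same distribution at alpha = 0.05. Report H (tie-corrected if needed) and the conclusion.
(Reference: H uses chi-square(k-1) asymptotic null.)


Step 1: Combine all N = 10 observations and assign midranks.
sorted (value, group, rank): (12,G2,1.5), (12,G3,1.5), (13,G1,3), (18,G1,4), (21,G2,5), (23,G3,6), (24,G1,7.5), (24,G2,7.5), (25,G3,9), (28,G3,10)
Step 2: Sum ranks within each group.
R_1 = 14.5 (n_1 = 3)
R_2 = 14 (n_2 = 3)
R_3 = 26.5 (n_3 = 4)
Step 3: H = 12/(N(N+1)) * sum(R_i^2/n_i) - 3(N+1)
     = 12/(10*11) * (14.5^2/3 + 14^2/3 + 26.5^2/4) - 3*11
     = 0.109091 * 310.979 - 33
     = 0.925000.
Step 4: Ties present; correction factor C = 1 - 12/(10^3 - 10) = 0.987879. Corrected H = 0.925000 / 0.987879 = 0.936350.
Step 5: Under H0, H ~ chi^2(2); p-value = 0.626144.
Step 6: alpha = 0.05. fail to reject H0.

H = 0.9363, df = 2, p = 0.626144, fail to reject H0.


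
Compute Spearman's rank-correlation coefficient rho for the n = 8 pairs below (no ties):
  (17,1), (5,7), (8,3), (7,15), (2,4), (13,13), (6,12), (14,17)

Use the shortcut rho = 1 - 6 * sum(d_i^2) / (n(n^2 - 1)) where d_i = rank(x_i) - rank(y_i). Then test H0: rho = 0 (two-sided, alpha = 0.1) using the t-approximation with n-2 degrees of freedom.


Step 1: Rank x and y separately (midranks; no ties here).
rank(x): 17->8, 5->2, 8->5, 7->4, 2->1, 13->6, 6->3, 14->7
rank(y): 1->1, 7->4, 3->2, 15->7, 4->3, 13->6, 12->5, 17->8
Step 2: d_i = R_x(i) - R_y(i); compute d_i^2.
  (8-1)^2=49, (2-4)^2=4, (5-2)^2=9, (4-7)^2=9, (1-3)^2=4, (6-6)^2=0, (3-5)^2=4, (7-8)^2=1
sum(d^2) = 80.
Step 3: rho = 1 - 6*80 / (8*(8^2 - 1)) = 1 - 480/504 = 0.047619.
Step 4: Under H0, t = rho * sqrt((n-2)/(1-rho^2)) = 0.1168 ~ t(6).
Step 5: Two-sided p-value from the t-distribution with 6 df = 0.910849.
Step 6: alpha = 0.1. fail to reject H0.

rho = 0.0476, p = 0.910849, fail to reject H0 at alpha = 0.1.


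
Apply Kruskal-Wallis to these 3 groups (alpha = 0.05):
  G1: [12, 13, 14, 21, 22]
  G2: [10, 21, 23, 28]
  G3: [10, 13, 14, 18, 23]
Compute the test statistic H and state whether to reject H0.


Step 1: Combine all N = 14 observations and assign midranks.
sorted (value, group, rank): (10,G2,1.5), (10,G3,1.5), (12,G1,3), (13,G1,4.5), (13,G3,4.5), (14,G1,6.5), (14,G3,6.5), (18,G3,8), (21,G1,9.5), (21,G2,9.5), (22,G1,11), (23,G2,12.5), (23,G3,12.5), (28,G2,14)
Step 2: Sum ranks within each group.
R_1 = 34.5 (n_1 = 5)
R_2 = 37.5 (n_2 = 4)
R_3 = 33 (n_3 = 5)
Step 3: H = 12/(N(N+1)) * sum(R_i^2/n_i) - 3(N+1)
     = 12/(14*15) * (34.5^2/5 + 37.5^2/4 + 33^2/5) - 3*15
     = 0.057143 * 807.413 - 45
     = 1.137857.
Step 4: Ties present; correction factor C = 1 - 30/(14^3 - 14) = 0.989011. Corrected H = 1.137857 / 0.989011 = 1.150500.
Step 5: Under H0, H ~ chi^2(2); p-value = 0.562564.
Step 6: alpha = 0.05. fail to reject H0.

H = 1.1505, df = 2, p = 0.562564, fail to reject H0.


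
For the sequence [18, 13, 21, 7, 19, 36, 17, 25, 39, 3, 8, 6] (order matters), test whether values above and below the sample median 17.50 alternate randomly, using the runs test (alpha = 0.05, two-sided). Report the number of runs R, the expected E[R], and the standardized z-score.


Step 1: Compute median = 17.50; label A = above, B = below.
Labels in order: ABABAABAABBB  (n_A = 6, n_B = 6)
Step 2: Count runs R = 8.
Step 3: Under H0 (random ordering), E[R] = 2*n_A*n_B/(n_A+n_B) + 1 = 2*6*6/12 + 1 = 7.0000.
        Var[R] = 2*n_A*n_B*(2*n_A*n_B - n_A - n_B) / ((n_A+n_B)^2 * (n_A+n_B-1)) = 4320/1584 = 2.7273.
        SD[R] = 1.6514.
Step 4: Continuity-corrected z = (R - 0.5 - E[R]) / SD[R] = (8 - 0.5 - 7.0000) / 1.6514 = 0.3028.
Step 5: Two-sided p-value via normal approximation = 2*(1 - Phi(|z|)) = 0.762069.
Step 6: alpha = 0.05. fail to reject H0.

R = 8, z = 0.3028, p = 0.762069, fail to reject H0.


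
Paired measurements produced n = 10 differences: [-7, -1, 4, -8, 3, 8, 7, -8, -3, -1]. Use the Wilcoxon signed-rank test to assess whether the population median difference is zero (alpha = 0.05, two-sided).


Step 1: Drop any zero differences (none here) and take |d_i|.
|d| = [7, 1, 4, 8, 3, 8, 7, 8, 3, 1]
Step 2: Midrank |d_i| (ties get averaged ranks).
ranks: |7|->6.5, |1|->1.5, |4|->5, |8|->9, |3|->3.5, |8|->9, |7|->6.5, |8|->9, |3|->3.5, |1|->1.5
Step 3: Attach original signs; sum ranks with positive sign and with negative sign.
W+ = 5 + 3.5 + 9 + 6.5 = 24
W- = 6.5 + 1.5 + 9 + 9 + 3.5 + 1.5 = 31
(Check: W+ + W- = 55 should equal n(n+1)/2 = 55.)
Step 4: Test statistic W = min(W+, W-) = 24.
Step 5: Ties in |d|, so use the tie-corrected normal approximation.
        E[W] = n(n+1)/4 = 10*11/4 = 27.5.
        Tie groups: |d|=1 (t=2), |d|=3 (t=2), |d|=7 (t=2), |d|=8 (t=3); sum(t^3 - t) = 42.
        Var[W] = n(n+1)(2n+1)/24 - sum(t^3-t)/48 = 2310/24 - 42/48 = 95.375.
        z = (W - E[W]) / sqrt(Var[W]) = (24 - 27.5) / 9.7660 = -0.3584.
        Two-sided p = 2*Phi(z) = 0.720055.
Step 6: alpha = 0.05. fail to reject H0.

W+ = 24, W- = 31, W = min = 24, p = 0.720055, fail to reject H0.


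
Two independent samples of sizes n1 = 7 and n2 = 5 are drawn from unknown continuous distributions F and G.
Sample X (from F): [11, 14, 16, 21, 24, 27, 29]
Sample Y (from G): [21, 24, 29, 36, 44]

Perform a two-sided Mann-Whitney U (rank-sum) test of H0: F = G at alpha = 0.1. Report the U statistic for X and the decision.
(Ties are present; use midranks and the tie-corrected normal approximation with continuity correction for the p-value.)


Step 1: Combine and sort all 12 observations; assign midranks.
sorted (value, group): (11,X), (14,X), (16,X), (21,X), (21,Y), (24,X), (24,Y), (27,X), (29,X), (29,Y), (36,Y), (44,Y)
ranks: 11->1, 14->2, 16->3, 21->4.5, 21->4.5, 24->6.5, 24->6.5, 27->8, 29->9.5, 29->9.5, 36->11, 44->12
Step 2: Rank sum for X: R1 = 1 + 2 + 3 + 4.5 + 6.5 + 8 + 9.5 = 34.5.
Step 3: U_X = R1 - n1(n1+1)/2 = 34.5 - 7*8/2 = 34.5 - 28 = 6.5.
       U_Y = n1*n2 - U_X = 35 - 6.5 = 28.5.
Step 4: Ties are present, so use the tie-corrected normal approximation (with continuity correction) for the p-value.
Step 5: p-value = 0.086490; compare to alpha = 0.1. reject H0.

U_X = 6.5, p = 0.086490, reject H0 at alpha = 0.1.


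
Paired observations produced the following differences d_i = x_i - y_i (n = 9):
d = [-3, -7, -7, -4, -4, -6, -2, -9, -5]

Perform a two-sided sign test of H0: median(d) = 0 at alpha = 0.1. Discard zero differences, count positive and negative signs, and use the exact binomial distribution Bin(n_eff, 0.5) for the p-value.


Step 1: Discard zero differences. Original n = 9; n_eff = number of nonzero differences = 9.
Nonzero differences (with sign): -3, -7, -7, -4, -4, -6, -2, -9, -5
Step 2: Count signs: positive = 0, negative = 9.
Step 3: Under H0: P(positive) = 0.5, so the number of positives S ~ Bin(9, 0.5).
Step 4: Two-sided exact p-value = sum of Bin(9,0.5) probabilities at or below the observed probability = 0.003906.
Step 5: alpha = 0.1. reject H0.

n_eff = 9, pos = 0, neg = 9, p = 0.003906, reject H0.


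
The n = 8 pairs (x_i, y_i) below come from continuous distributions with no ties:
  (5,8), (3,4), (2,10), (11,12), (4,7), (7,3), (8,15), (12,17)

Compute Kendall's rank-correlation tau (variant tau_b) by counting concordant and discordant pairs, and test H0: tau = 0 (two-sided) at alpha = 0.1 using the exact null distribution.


Step 1: Enumerate the 28 unordered pairs (i,j) with i<j and classify each by sign(x_j-x_i) * sign(y_j-y_i).
  (1,2):dx=-2,dy=-4->C; (1,3):dx=-3,dy=+2->D; (1,4):dx=+6,dy=+4->C; (1,5):dx=-1,dy=-1->C
  (1,6):dx=+2,dy=-5->D; (1,7):dx=+3,dy=+7->C; (1,8):dx=+7,dy=+9->C; (2,3):dx=-1,dy=+6->D
  (2,4):dx=+8,dy=+8->C; (2,5):dx=+1,dy=+3->C; (2,6):dx=+4,dy=-1->D; (2,7):dx=+5,dy=+11->C
  (2,8):dx=+9,dy=+13->C; (3,4):dx=+9,dy=+2->C; (3,5):dx=+2,dy=-3->D; (3,6):dx=+5,dy=-7->D
  (3,7):dx=+6,dy=+5->C; (3,8):dx=+10,dy=+7->C; (4,5):dx=-7,dy=-5->C; (4,6):dx=-4,dy=-9->C
  (4,7):dx=-3,dy=+3->D; (4,8):dx=+1,dy=+5->C; (5,6):dx=+3,dy=-4->D; (5,7):dx=+4,dy=+8->C
  (5,8):dx=+8,dy=+10->C; (6,7):dx=+1,dy=+12->C; (6,8):dx=+5,dy=+14->C; (7,8):dx=+4,dy=+2->C
Step 2: C = 20, D = 8, total pairs = 28.
Step 3: tau = (C - D)/(n(n-1)/2) = (20 - 8)/28 = 0.428571.
Step 4: Exact two-sided p-value (enumerate n! = 40320 permutations of y under H0): p = 0.178869.
Step 5: alpha = 0.1. fail to reject H0.

tau_b = 0.4286 (C=20, D=8), p = 0.178869, fail to reject H0.
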